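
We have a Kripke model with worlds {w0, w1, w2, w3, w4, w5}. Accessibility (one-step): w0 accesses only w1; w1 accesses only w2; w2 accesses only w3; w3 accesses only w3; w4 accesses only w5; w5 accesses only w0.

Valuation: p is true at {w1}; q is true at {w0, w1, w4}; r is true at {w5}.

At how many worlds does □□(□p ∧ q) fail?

w0: successors {w1}; □(□p ∧ q) there: w1:F. ✗
w1: successors {w2}; □(□p ∧ q) there: w2:F. ✗
w2: successors {w3}; □(□p ∧ q) there: w3:F. ✗
w3: successors {w3}; □(□p ∧ q) there: w3:F. ✗
w4: successors {w5}; □(□p ∧ q) there: w5:T. ✓
w5: successors {w0}; □(□p ∧ q) there: w0:F. ✗
Satisfying worlds: {w4}.
So □□(□p ∧ q) fails at the other 5 worlds.

5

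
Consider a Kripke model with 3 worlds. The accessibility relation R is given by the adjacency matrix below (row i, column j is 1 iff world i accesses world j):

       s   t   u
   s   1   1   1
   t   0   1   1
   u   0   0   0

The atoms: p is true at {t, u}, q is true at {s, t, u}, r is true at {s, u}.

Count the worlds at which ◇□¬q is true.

2

s: successors {s, t, u}; □¬q there: s:F, t:F, u:T. ✓
t: successors {t, u}; □¬q there: t:F, u:T. ✓
u: no successors, so ◇□¬q fails. ✗
Satisfying worlds: {s, t}.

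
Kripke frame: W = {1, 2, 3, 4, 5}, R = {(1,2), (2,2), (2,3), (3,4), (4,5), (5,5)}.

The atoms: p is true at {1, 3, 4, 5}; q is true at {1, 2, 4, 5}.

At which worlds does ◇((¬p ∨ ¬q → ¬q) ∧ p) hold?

1: successors {2}; (¬p ∨ ¬q → ¬q) ∧ p there: 2:F. ✗
2: successors {2, 3}; (¬p ∨ ¬q → ¬q) ∧ p there: 2:F, 3:T. ✓
3: successors {4}; (¬p ∨ ¬q → ¬q) ∧ p there: 4:T. ✓
4: successors {5}; (¬p ∨ ¬q → ¬q) ∧ p there: 5:T. ✓
5: successors {5}; (¬p ∨ ¬q → ¬q) ∧ p there: 5:T. ✓

{2, 3, 4, 5}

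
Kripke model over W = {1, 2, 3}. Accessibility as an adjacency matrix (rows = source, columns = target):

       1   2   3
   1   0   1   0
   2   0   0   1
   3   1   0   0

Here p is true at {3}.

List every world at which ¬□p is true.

1: □p is F. ✓
2: □p is T. ✗
3: □p is F. ✓

{1, 3}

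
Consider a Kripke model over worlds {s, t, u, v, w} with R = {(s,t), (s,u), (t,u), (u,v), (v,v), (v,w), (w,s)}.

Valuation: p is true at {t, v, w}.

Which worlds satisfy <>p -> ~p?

{s, t, u, w}

s: <>p is T, ~p is T. ✓
t: <>p is F, ~p is F. ✓
u: <>p is T, ~p is T. ✓
v: <>p is T, ~p is F. ✗
w: <>p is F, ~p is F. ✓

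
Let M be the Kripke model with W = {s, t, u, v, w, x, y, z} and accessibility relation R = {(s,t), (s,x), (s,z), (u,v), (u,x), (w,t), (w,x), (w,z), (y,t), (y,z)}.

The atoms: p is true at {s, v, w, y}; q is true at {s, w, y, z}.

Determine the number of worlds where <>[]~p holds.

4

s: successors {t, x, z}; []~p there: t:T, x:T, z:T. ✓
t: no successors, so <>[]~p fails. ✗
u: successors {v, x}; []~p there: v:T, x:T. ✓
v: no successors, so <>[]~p fails. ✗
w: successors {t, x, z}; []~p there: t:T, x:T, z:T. ✓
x: no successors, so <>[]~p fails. ✗
y: successors {t, z}; []~p there: t:T, z:T. ✓
z: no successors, so <>[]~p fails. ✗
Satisfying worlds: {s, u, w, y}.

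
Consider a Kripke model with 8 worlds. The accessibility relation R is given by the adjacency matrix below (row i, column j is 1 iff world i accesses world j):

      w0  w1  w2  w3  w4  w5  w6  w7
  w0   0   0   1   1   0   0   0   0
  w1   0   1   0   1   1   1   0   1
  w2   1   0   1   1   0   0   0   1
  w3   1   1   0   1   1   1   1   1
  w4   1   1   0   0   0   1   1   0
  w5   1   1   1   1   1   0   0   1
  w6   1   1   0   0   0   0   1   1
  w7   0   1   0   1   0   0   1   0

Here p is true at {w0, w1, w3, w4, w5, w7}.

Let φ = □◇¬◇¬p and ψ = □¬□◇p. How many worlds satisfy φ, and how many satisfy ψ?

2 and 0

For □◇¬◇¬p:
w0: successors {w2, w3}; ◇¬◇¬p there: w2:F, w3:T. ✗
w1: successors {w1, w3, w4, w5, w7}; ◇¬◇¬p there: w1:T, w3:T, w4:T, w5:T, w7:T. ✓
w2: successors {w0, w2, w3, w7}; ◇¬◇¬p there: w0:F, w2:F, w3:T, w7:T. ✗
w3: successors {w0, w1, w3, w4, w5, w6, w7}; ◇¬◇¬p there: w0:F, w1:T, w3:T, w4:T, w5:T, w6:T, w7:T. ✗
w4: successors {w0, w1, w5, w6}; ◇¬◇¬p there: w0:F, w1:T, w5:T, w6:T. ✗
w5: successors {w0, w1, w2, w3, w4, w7}; ◇¬◇¬p there: w0:F, w1:T, w2:F, w3:T, w4:T, w7:T. ✗
w6: successors {w0, w1, w6, w7}; ◇¬◇¬p there: w0:F, w1:T, w6:T, w7:T. ✗
w7: successors {w1, w3, w6}; ◇¬◇¬p there: w1:T, w3:T, w6:T. ✓
— 2 worlds.
For □¬□◇p:
w0: successors {w2, w3}; ¬□◇p there: w2:F, w3:F. ✗
w1: successors {w1, w3, w4, w5, w7}; ¬□◇p there: w1:F, w3:F, w4:F, w5:F, w7:F. ✗
w2: successors {w0, w2, w3, w7}; ¬□◇p there: w0:F, w2:F, w3:F, w7:F. ✗
w3: successors {w0, w1, w3, w4, w5, w6, w7}; ¬□◇p there: w0:F, w1:F, w3:F, w4:F, w5:F, w6:F, w7:F. ✗
w4: successors {w0, w1, w5, w6}; ¬□◇p there: w0:F, w1:F, w5:F, w6:F. ✗
w5: successors {w0, w1, w2, w3, w4, w7}; ¬□◇p there: w0:F, w1:F, w2:F, w3:F, w4:F, w7:F. ✗
w6: successors {w0, w1, w6, w7}; ¬□◇p there: w0:F, w1:F, w6:F, w7:F. ✗
w7: successors {w1, w3, w6}; ¬□◇p there: w1:F, w3:F, w6:F. ✗
— 0 worlds.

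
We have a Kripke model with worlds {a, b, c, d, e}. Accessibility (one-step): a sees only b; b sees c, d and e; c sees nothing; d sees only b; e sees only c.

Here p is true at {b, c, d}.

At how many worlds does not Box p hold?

a: Box p is T. ✗
b: Box p is F. ✓
c: Box p is T. ✗
d: Box p is T. ✗
e: Box p is T. ✗
Satisfying worlds: {b}.

1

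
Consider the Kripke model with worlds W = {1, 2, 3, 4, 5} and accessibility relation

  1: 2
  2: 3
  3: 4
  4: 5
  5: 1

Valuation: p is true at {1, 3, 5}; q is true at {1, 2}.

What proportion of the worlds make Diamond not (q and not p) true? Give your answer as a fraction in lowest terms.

1: successors {2}; not (q and not p) there: 2:F. ✗
2: successors {3}; not (q and not p) there: 3:T. ✓
3: successors {4}; not (q and not p) there: 4:T. ✓
4: successors {5}; not (q and not p) there: 5:T. ✓
5: successors {1}; not (q and not p) there: 1:T. ✓
That's 4 of 5 worlds, so 4/5.

4/5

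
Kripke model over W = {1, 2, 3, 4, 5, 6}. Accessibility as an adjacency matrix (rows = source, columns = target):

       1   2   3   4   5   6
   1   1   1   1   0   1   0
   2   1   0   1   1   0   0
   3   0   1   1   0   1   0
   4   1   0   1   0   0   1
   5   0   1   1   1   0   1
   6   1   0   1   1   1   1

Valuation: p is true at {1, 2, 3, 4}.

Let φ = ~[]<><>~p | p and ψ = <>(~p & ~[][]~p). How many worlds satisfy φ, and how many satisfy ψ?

4 and 5

For ~[]<><>~p | p:
1: ~[]<><>~p is F, p is T. ✓
2: ~[]<><>~p is F, p is T. ✓
3: ~[]<><>~p is F, p is T. ✓
4: ~[]<><>~p is F, p is T. ✓
5: ~[]<><>~p is F, p is F. ✗
6: ~[]<><>~p is F, p is F. ✗
— 4 worlds.
For <>(~p & ~[][]~p):
1: successors {1, 2, 3, 5}; ~p & ~[][]~p there: 1:F, 2:F, 3:F, 5:T. ✓
2: successors {1, 3, 4}; ~p & ~[][]~p there: 1:F, 3:F, 4:F. ✗
3: successors {2, 3, 5}; ~p & ~[][]~p there: 2:F, 3:F, 5:T. ✓
4: successors {1, 3, 6}; ~p & ~[][]~p there: 1:F, 3:F, 6:T. ✓
5: successors {2, 3, 4, 6}; ~p & ~[][]~p there: 2:F, 3:F, 4:F, 6:T. ✓
6: successors {1, 3, 4, 5, 6}; ~p & ~[][]~p there: 1:F, 3:F, 4:F, 5:T, 6:T. ✓
— 5 worlds.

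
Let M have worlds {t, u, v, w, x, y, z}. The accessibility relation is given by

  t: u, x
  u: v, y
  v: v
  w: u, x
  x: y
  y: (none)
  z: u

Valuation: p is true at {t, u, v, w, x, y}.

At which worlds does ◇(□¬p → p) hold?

t: successors {u, x}; □¬p → p there: u:T, x:T. ✓
u: successors {v, y}; □¬p → p there: v:T, y:T. ✓
v: successors {v}; □¬p → p there: v:T. ✓
w: successors {u, x}; □¬p → p there: u:T, x:T. ✓
x: successors {y}; □¬p → p there: y:T. ✓
y: no successors, so ◇(□¬p → p) fails. ✗
z: successors {u}; □¬p → p there: u:T. ✓

{t, u, v, w, x, z}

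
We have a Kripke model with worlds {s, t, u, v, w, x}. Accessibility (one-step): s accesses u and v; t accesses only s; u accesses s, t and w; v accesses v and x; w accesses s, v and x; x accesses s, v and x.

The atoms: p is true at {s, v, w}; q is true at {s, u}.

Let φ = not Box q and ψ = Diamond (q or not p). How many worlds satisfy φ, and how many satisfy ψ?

For not Box q:
s: Box q is F. ✓
t: Box q is T. ✗
u: Box q is F. ✓
v: Box q is F. ✓
w: Box q is F. ✓
x: Box q is F. ✓
— 5 worlds.
For Diamond (q or not p):
s: successors {u, v}; q or not p there: u:T, v:F. ✓
t: successors {s}; q or not p there: s:T. ✓
u: successors {s, t, w}; q or not p there: s:T, t:T, w:F. ✓
v: successors {v, x}; q or not p there: v:F, x:T. ✓
w: successors {s, v, x}; q or not p there: s:T, v:F, x:T. ✓
x: successors {s, v, x}; q or not p there: s:T, v:F, x:T. ✓
— 6 worlds.

5 and 6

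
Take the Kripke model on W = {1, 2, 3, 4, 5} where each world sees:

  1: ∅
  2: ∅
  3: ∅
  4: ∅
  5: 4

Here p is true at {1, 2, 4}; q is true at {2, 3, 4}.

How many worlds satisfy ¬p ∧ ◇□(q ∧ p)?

1: ¬p is F, ◇□(q ∧ p) is F. ✗
2: ¬p is F, ◇□(q ∧ p) is F. ✗
3: ¬p is T, ◇□(q ∧ p) is F. ✗
4: ¬p is F, ◇□(q ∧ p) is F. ✗
5: ¬p is T, ◇□(q ∧ p) is T. ✓
Satisfying worlds: {5}.

1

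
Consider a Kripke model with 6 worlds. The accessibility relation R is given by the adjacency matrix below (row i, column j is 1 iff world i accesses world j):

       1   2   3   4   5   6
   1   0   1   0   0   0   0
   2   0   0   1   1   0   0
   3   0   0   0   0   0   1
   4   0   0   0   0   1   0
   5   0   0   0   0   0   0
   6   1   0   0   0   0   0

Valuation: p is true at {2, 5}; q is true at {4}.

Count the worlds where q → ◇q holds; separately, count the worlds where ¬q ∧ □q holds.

5 and 1

For q → ◇q:
1: q is F, ◇q is F. ✓
2: q is F, ◇q is T. ✓
3: q is F, ◇q is F. ✓
4: q is T, ◇q is F. ✗
5: q is F, ◇q is F. ✓
6: q is F, ◇q is F. ✓
— 5 worlds.
For ¬q ∧ □q:
1: ¬q is T, □q is F. ✗
2: ¬q is T, □q is F. ✗
3: ¬q is T, □q is F. ✗
4: ¬q is F, □q is F. ✗
5: ¬q is T, □q is T. ✓
6: ¬q is T, □q is F. ✗
— 1 world.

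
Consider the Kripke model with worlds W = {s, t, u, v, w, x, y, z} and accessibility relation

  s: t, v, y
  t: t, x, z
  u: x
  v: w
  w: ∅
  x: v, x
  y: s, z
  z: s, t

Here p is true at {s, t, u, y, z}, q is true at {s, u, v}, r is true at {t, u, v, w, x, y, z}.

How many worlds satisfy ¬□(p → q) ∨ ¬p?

s: ¬□(p → q) is T, ¬p is F. ✓
t: ¬□(p → q) is T, ¬p is F. ✓
u: ¬□(p → q) is F, ¬p is F. ✗
v: ¬□(p → q) is F, ¬p is T. ✓
w: ¬□(p → q) is F, ¬p is T. ✓
x: ¬□(p → q) is F, ¬p is T. ✓
y: ¬□(p → q) is T, ¬p is F. ✓
z: ¬□(p → q) is T, ¬p is F. ✓
Satisfying worlds: {s, t, v, w, x, y, z}.

7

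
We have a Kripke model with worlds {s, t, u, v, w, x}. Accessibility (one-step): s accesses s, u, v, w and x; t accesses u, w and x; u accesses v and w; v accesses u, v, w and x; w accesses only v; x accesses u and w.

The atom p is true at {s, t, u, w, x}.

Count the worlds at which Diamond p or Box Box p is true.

5

s: Diamond p is T, Box Box p is F. ✓
t: Diamond p is T, Box Box p is F. ✓
u: Diamond p is T, Box Box p is F. ✓
v: Diamond p is T, Box Box p is F. ✓
w: Diamond p is F, Box Box p is F. ✗
x: Diamond p is T, Box Box p is F. ✓
Satisfying worlds: {s, t, u, v, x}.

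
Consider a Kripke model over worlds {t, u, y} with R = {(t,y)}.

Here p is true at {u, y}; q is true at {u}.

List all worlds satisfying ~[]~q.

t: []~q is T. ✗
u: []~q is T. ✗
y: []~q is T. ✗

∅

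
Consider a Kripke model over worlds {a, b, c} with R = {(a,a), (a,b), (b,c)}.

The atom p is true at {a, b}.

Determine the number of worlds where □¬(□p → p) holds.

a: successors {a, b}; ¬(□p → p) there: a:F, b:F. ✗
b: successors {c}; ¬(□p → p) there: c:T. ✓
c: no successors, so □¬(□p → p) holds vacuously. ✓
Satisfying worlds: {b, c}.

2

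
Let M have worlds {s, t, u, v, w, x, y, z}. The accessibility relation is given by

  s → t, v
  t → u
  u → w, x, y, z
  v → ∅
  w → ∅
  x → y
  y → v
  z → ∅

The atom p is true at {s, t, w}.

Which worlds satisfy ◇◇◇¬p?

{s, t, u}

s: successors {t, v}; ◇◇¬p there: t:T, v:F. ✓
t: successors {u}; ◇◇¬p there: u:T. ✓
u: successors {w, x, y, z}; ◇◇¬p there: w:F, x:T, y:F, z:F. ✓
v: no successors, so ◇◇◇¬p fails. ✗
w: no successors, so ◇◇◇¬p fails. ✗
x: successors {y}; ◇◇¬p there: y:F. ✗
y: successors {v}; ◇◇¬p there: v:F. ✗
z: no successors, so ◇◇◇¬p fails. ✗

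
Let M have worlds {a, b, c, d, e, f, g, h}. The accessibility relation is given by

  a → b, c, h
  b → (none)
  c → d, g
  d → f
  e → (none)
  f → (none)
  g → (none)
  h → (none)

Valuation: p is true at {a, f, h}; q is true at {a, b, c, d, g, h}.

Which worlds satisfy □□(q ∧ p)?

a: successors {b, c, h}; □(q ∧ p) there: b:T, c:F, h:T. ✗
b: no successors, so □□(q ∧ p) holds vacuously. ✓
c: successors {d, g}; □(q ∧ p) there: d:F, g:T. ✗
d: successors {f}; □(q ∧ p) there: f:T. ✓
e: no successors, so □□(q ∧ p) holds vacuously. ✓
f: no successors, so □□(q ∧ p) holds vacuously. ✓
g: no successors, so □□(q ∧ p) holds vacuously. ✓
h: no successors, so □□(q ∧ p) holds vacuously. ✓

{b, d, e, f, g, h}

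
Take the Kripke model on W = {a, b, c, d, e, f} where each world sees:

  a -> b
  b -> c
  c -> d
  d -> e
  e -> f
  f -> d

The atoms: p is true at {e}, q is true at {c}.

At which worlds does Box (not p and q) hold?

{b}

a: successors {b}; not p and q there: b:F. ✗
b: successors {c}; not p and q there: c:T. ✓
c: successors {d}; not p and q there: d:F. ✗
d: successors {e}; not p and q there: e:F. ✗
e: successors {f}; not p and q there: f:F. ✗
f: successors {d}; not p and q there: d:F. ✗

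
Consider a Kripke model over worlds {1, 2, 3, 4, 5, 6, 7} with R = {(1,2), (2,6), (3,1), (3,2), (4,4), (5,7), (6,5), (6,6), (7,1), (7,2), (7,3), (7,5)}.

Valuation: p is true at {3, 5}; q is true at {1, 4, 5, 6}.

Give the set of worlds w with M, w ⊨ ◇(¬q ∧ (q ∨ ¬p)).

1: successors {2}; ¬q ∧ (q ∨ ¬p) there: 2:T. ✓
2: successors {6}; ¬q ∧ (q ∨ ¬p) there: 6:F. ✗
3: successors {1, 2}; ¬q ∧ (q ∨ ¬p) there: 1:F, 2:T. ✓
4: successors {4}; ¬q ∧ (q ∨ ¬p) there: 4:F. ✗
5: successors {7}; ¬q ∧ (q ∨ ¬p) there: 7:T. ✓
6: successors {5, 6}; ¬q ∧ (q ∨ ¬p) there: 5:F, 6:F. ✗
7: successors {1, 2, 3, 5}; ¬q ∧ (q ∨ ¬p) there: 1:F, 2:T, 3:F, 5:F. ✓

{1, 3, 5, 7}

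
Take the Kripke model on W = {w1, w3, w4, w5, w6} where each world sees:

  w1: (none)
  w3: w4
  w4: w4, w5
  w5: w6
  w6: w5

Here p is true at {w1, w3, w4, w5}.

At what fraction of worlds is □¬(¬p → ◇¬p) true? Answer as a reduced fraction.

2/5

w1: no successors, so □¬(¬p → ◇¬p) holds vacuously. ✓
w3: successors {w4}; ¬(¬p → ◇¬p) there: w4:F. ✗
w4: successors {w4, w5}; ¬(¬p → ◇¬p) there: w4:F, w5:F. ✗
w5: successors {w6}; ¬(¬p → ◇¬p) there: w6:T. ✓
w6: successors {w5}; ¬(¬p → ◇¬p) there: w5:F. ✗
That's 2 of 5 worlds, so 2/5.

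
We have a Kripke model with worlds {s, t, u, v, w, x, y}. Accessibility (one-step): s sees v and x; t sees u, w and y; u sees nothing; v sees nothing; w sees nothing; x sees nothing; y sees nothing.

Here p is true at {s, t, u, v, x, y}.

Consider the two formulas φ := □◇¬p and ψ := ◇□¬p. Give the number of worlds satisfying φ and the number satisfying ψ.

5 and 2

For □◇¬p:
s: successors {v, x}; ◇¬p there: v:F, x:F. ✗
t: successors {u, w, y}; ◇¬p there: u:F, w:F, y:F. ✗
u: no successors, so □◇¬p holds vacuously. ✓
v: no successors, so □◇¬p holds vacuously. ✓
w: no successors, so □◇¬p holds vacuously. ✓
x: no successors, so □◇¬p holds vacuously. ✓
y: no successors, so □◇¬p holds vacuously. ✓
— 5 worlds.
For ◇□¬p:
s: successors {v, x}; □¬p there: v:T, x:T. ✓
t: successors {u, w, y}; □¬p there: u:T, w:T, y:T. ✓
u: no successors, so ◇□¬p fails. ✗
v: no successors, so ◇□¬p fails. ✗
w: no successors, so ◇□¬p fails. ✗
x: no successors, so ◇□¬p fails. ✗
y: no successors, so ◇□¬p fails. ✗
— 2 worlds.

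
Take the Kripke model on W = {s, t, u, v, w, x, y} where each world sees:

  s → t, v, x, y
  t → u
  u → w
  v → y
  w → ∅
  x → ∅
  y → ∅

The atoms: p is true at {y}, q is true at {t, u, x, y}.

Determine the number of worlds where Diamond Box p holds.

3

s: successors {t, v, x, y}; Box p there: t:F, v:T, x:T, y:T. ✓
t: successors {u}; Box p there: u:F. ✗
u: successors {w}; Box p there: w:T. ✓
v: successors {y}; Box p there: y:T. ✓
w: no successors, so Diamond Box p fails. ✗
x: no successors, so Diamond Box p fails. ✗
y: no successors, so Diamond Box p fails. ✗
Satisfying worlds: {s, u, v}.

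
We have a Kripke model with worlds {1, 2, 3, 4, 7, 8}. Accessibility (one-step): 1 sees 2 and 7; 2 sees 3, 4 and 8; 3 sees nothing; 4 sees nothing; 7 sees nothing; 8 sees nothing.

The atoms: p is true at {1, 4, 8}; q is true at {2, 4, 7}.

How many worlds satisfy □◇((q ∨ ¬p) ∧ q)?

1: successors {2, 7}; ◇((q ∨ ¬p) ∧ q) there: 2:T, 7:F. ✗
2: successors {3, 4, 8}; ◇((q ∨ ¬p) ∧ q) there: 3:F, 4:F, 8:F. ✗
3: no successors, so □◇((q ∨ ¬p) ∧ q) holds vacuously. ✓
4: no successors, so □◇((q ∨ ¬p) ∧ q) holds vacuously. ✓
7: no successors, so □◇((q ∨ ¬p) ∧ q) holds vacuously. ✓
8: no successors, so □◇((q ∨ ¬p) ∧ q) holds vacuously. ✓
Satisfying worlds: {3, 4, 7, 8}.

4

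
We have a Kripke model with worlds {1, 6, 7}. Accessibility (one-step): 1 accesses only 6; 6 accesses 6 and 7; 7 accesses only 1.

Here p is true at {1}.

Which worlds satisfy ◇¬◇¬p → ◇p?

1: ◇¬◇¬p is F, ◇p is F. ✓
6: ◇¬◇¬p is T, ◇p is F. ✗
7: ◇¬◇¬p is F, ◇p is T. ✓

{1, 7}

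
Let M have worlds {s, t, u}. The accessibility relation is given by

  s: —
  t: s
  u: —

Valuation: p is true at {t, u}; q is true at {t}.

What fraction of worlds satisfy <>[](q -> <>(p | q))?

1/3

s: no successors, so <>[](q -> <>(p | q)) fails. ✗
t: successors {s}; [](q -> <>(p | q)) there: s:T. ✓
u: no successors, so <>[](q -> <>(p | q)) fails. ✗
That's 1 of 3 worlds, so 1/3.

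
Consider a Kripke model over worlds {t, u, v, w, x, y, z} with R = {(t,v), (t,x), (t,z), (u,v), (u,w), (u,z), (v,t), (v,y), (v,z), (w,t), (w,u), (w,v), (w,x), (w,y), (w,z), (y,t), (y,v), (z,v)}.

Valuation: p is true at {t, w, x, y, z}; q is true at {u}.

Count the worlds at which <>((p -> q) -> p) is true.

t: successors {v, x, z}; (p -> q) -> p there: v:F, x:T, z:T. ✓
u: successors {v, w, z}; (p -> q) -> p there: v:F, w:T, z:T. ✓
v: successors {t, y, z}; (p -> q) -> p there: t:T, y:T, z:T. ✓
w: successors {t, u, v, x, y, z}; (p -> q) -> p there: t:T, u:F, v:F, x:T, y:T, z:T. ✓
x: no successors, so <>((p -> q) -> p) fails. ✗
y: successors {t, v}; (p -> q) -> p there: t:T, v:F. ✓
z: successors {v}; (p -> q) -> p there: v:F. ✗
Satisfying worlds: {t, u, v, w, y}.

5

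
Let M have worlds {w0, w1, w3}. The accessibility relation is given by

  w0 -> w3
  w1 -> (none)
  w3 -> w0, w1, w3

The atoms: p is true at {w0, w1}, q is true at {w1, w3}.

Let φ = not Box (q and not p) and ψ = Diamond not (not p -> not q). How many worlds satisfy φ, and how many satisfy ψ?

1 and 2

For not Box (q and not p):
w0: Box (q and not p) is T. ✗
w1: Box (q and not p) is T. ✗
w3: Box (q and not p) is F. ✓
— 1 world.
For Diamond not (not p -> not q):
w0: successors {w3}; not (not p -> not q) there: w3:T. ✓
w1: no successors, so Diamond not (not p -> not q) fails. ✗
w3: successors {w0, w1, w3}; not (not p -> not q) there: w0:F, w1:F, w3:T. ✓
— 2 worlds.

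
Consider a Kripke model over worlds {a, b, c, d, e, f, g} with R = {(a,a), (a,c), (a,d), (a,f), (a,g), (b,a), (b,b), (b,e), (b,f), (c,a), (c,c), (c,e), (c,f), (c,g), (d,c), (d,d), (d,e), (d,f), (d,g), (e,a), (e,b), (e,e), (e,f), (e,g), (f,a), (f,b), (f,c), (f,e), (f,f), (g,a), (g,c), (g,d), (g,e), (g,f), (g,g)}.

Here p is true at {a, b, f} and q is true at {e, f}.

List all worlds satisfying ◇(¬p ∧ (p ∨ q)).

{b, c, d, e, f, g}

a: successors {a, c, d, f, g}; ¬p ∧ (p ∨ q) there: a:F, c:F, d:F, f:F, g:F. ✗
b: successors {a, b, e, f}; ¬p ∧ (p ∨ q) there: a:F, b:F, e:T, f:F. ✓
c: successors {a, c, e, f, g}; ¬p ∧ (p ∨ q) there: a:F, c:F, e:T, f:F, g:F. ✓
d: successors {c, d, e, f, g}; ¬p ∧ (p ∨ q) there: c:F, d:F, e:T, f:F, g:F. ✓
e: successors {a, b, e, f, g}; ¬p ∧ (p ∨ q) there: a:F, b:F, e:T, f:F, g:F. ✓
f: successors {a, b, c, e, f}; ¬p ∧ (p ∨ q) there: a:F, b:F, c:F, e:T, f:F. ✓
g: successors {a, c, d, e, f, g}; ¬p ∧ (p ∨ q) there: a:F, c:F, d:F, e:T, f:F, g:F. ✓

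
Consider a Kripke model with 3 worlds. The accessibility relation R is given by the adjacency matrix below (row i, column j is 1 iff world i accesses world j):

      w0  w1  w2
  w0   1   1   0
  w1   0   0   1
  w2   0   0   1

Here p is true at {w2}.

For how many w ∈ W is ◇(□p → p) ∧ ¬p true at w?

w0: ◇(□p → p) is T, ¬p is T. ✓
w1: ◇(□p → p) is T, ¬p is T. ✓
w2: ◇(□p → p) is T, ¬p is F. ✗
Satisfying worlds: {w0, w1}.

2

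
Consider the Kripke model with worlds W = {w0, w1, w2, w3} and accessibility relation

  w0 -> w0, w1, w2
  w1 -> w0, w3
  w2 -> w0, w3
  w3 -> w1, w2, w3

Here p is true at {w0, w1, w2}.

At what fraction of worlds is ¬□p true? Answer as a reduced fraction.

3/4

w0: □p is T. ✗
w1: □p is F. ✓
w2: □p is F. ✓
w3: □p is F. ✓
That's 3 of 4 worlds, so 3/4.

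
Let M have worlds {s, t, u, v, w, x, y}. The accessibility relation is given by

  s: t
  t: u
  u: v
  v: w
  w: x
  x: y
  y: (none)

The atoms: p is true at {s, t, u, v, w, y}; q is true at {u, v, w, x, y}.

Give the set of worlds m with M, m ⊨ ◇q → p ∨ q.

{s, t, u, v, w, x, y}

s: ◇q is F, p ∨ q is T. ✓
t: ◇q is T, p ∨ q is T. ✓
u: ◇q is T, p ∨ q is T. ✓
v: ◇q is T, p ∨ q is T. ✓
w: ◇q is T, p ∨ q is T. ✓
x: ◇q is T, p ∨ q is T. ✓
y: ◇q is F, p ∨ q is T. ✓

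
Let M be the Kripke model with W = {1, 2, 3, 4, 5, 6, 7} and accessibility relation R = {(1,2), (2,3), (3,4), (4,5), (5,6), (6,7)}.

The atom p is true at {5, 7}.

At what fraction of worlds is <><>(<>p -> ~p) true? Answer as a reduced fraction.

1: successors {2}; <>(<>p -> ~p) there: 2:T. ✓
2: successors {3}; <>(<>p -> ~p) there: 3:T. ✓
3: successors {4}; <>(<>p -> ~p) there: 4:T. ✓
4: successors {5}; <>(<>p -> ~p) there: 5:T. ✓
5: successors {6}; <>(<>p -> ~p) there: 6:T. ✓
6: successors {7}; <>(<>p -> ~p) there: 7:F. ✗
7: no successors, so <><>(<>p -> ~p) fails. ✗
That's 5 of 7 worlds, so 5/7.

5/7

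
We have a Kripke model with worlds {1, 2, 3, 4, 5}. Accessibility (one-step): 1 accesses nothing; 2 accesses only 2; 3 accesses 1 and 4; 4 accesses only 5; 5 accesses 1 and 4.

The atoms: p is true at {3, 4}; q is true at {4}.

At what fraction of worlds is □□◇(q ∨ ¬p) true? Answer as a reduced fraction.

4/5

1: no successors, so □□◇(q ∨ ¬p) holds vacuously. ✓
2: successors {2}; □◇(q ∨ ¬p) there: 2:T. ✓
3: successors {1, 4}; □◇(q ∨ ¬p) there: 1:T, 4:T. ✓
4: successors {5}; □◇(q ∨ ¬p) there: 5:F. ✗
5: successors {1, 4}; □◇(q ∨ ¬p) there: 1:T, 4:T. ✓
That's 4 of 5 worlds, so 4/5.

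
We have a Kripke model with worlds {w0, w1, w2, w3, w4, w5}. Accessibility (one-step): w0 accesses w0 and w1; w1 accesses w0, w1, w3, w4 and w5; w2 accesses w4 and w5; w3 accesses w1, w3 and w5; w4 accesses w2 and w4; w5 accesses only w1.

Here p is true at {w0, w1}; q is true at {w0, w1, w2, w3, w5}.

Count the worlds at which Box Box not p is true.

1

w0: successors {w0, w1}; Box not p there: w0:F, w1:F. ✗
w1: successors {w0, w1, w3, w4, w5}; Box not p there: w0:F, w1:F, w3:F, w4:T, w5:F. ✗
w2: successors {w4, w5}; Box not p there: w4:T, w5:F. ✗
w3: successors {w1, w3, w5}; Box not p there: w1:F, w3:F, w5:F. ✗
w4: successors {w2, w4}; Box not p there: w2:T, w4:T. ✓
w5: successors {w1}; Box not p there: w1:F. ✗
Satisfying worlds: {w4}.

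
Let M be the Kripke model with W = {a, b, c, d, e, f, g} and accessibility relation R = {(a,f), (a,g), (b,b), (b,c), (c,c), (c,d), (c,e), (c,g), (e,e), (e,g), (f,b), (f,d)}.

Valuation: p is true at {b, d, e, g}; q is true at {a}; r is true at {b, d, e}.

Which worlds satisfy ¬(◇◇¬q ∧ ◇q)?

a: ◇◇¬q ∧ ◇q is F. ✓
b: ◇◇¬q ∧ ◇q is F. ✓
c: ◇◇¬q ∧ ◇q is F. ✓
d: ◇◇¬q ∧ ◇q is F. ✓
e: ◇◇¬q ∧ ◇q is F. ✓
f: ◇◇¬q ∧ ◇q is F. ✓
g: ◇◇¬q ∧ ◇q is F. ✓

{a, b, c, d, e, f, g}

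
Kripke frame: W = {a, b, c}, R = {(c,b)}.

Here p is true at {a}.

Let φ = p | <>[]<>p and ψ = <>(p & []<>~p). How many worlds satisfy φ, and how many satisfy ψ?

2 and 0

For p | <>[]<>p:
a: p is T, <>[]<>p is F. ✓
b: p is F, <>[]<>p is F. ✗
c: p is F, <>[]<>p is T. ✓
— 2 worlds.
For <>(p & []<>~p):
a: no successors, so <>(p & []<>~p) fails. ✗
b: no successors, so <>(p & []<>~p) fails. ✗
c: successors {b}; p & []<>~p there: b:F. ✗
— 0 worlds.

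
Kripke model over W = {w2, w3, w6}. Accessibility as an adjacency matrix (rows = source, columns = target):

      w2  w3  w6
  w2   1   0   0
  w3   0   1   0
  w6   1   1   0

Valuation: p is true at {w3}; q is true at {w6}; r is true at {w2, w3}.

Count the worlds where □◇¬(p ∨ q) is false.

2

w2: successors {w2}; ◇¬(p ∨ q) there: w2:T. ✓
w3: successors {w3}; ◇¬(p ∨ q) there: w3:F. ✗
w6: successors {w2, w3}; ◇¬(p ∨ q) there: w2:T, w3:F. ✗
Satisfying worlds: {w2}.
So □◇¬(p ∨ q) fails at the other 2 worlds.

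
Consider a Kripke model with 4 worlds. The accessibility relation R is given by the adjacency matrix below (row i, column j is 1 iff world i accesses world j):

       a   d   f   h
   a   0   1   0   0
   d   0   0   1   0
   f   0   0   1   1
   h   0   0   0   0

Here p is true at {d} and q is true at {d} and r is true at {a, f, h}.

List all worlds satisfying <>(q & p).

a: successors {d}; q & p there: d:T. ✓
d: successors {f}; q & p there: f:F. ✗
f: successors {f, h}; q & p there: f:F, h:F. ✗
h: no successors, so <>(q & p) fails. ✗

{a}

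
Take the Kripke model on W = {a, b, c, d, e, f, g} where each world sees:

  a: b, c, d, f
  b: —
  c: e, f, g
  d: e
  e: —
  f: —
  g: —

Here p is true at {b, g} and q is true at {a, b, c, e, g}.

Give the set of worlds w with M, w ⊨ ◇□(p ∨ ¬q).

{a, c, d}

a: successors {b, c, d, f}; □(p ∨ ¬q) there: b:T, c:F, d:F, f:T. ✓
b: no successors, so ◇□(p ∨ ¬q) fails. ✗
c: successors {e, f, g}; □(p ∨ ¬q) there: e:T, f:T, g:T. ✓
d: successors {e}; □(p ∨ ¬q) there: e:T. ✓
e: no successors, so ◇□(p ∨ ¬q) fails. ✗
f: no successors, so ◇□(p ∨ ¬q) fails. ✗
g: no successors, so ◇□(p ∨ ¬q) fails. ✗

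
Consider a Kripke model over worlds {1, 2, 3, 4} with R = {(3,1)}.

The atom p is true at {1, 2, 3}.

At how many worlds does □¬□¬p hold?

1: no successors, so □¬□¬p holds vacuously. ✓
2: no successors, so □¬□¬p holds vacuously. ✓
3: successors {1}; ¬□¬p there: 1:F. ✗
4: no successors, so □¬□¬p holds vacuously. ✓
Satisfying worlds: {1, 2, 4}.

3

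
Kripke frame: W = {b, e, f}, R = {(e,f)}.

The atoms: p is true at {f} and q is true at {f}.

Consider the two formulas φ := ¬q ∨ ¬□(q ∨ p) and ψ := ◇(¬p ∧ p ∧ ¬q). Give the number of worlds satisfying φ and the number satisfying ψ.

2 and 0

For ¬q ∨ ¬□(q ∨ p):
b: ¬q is T, ¬□(q ∨ p) is F. ✓
e: ¬q is T, ¬□(q ∨ p) is F. ✓
f: ¬q is F, ¬□(q ∨ p) is F. ✗
— 2 worlds.
For ◇(¬p ∧ p ∧ ¬q):
b: no successors, so ◇(¬p ∧ p ∧ ¬q) fails. ✗
e: successors {f}; ¬p ∧ p ∧ ¬q there: f:F. ✗
f: no successors, so ◇(¬p ∧ p ∧ ¬q) fails. ✗
— 0 worlds.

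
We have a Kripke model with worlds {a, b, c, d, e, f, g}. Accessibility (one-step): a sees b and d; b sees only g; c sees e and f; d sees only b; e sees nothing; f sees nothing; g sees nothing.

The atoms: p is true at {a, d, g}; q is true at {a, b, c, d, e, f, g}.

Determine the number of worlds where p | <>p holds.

a: p is T, <>p is T. ✓
b: p is F, <>p is T. ✓
c: p is F, <>p is F. ✗
d: p is T, <>p is F. ✓
e: p is F, <>p is F. ✗
f: p is F, <>p is F. ✗
g: p is T, <>p is F. ✓
Satisfying worlds: {a, b, d, g}.

4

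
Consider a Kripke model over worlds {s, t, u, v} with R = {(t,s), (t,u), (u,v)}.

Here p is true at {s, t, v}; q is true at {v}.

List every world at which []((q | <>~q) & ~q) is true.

{s, v}

s: no successors, so []((q | <>~q) & ~q) holds vacuously. ✓
t: successors {s, u}; (q | <>~q) & ~q there: s:F, u:F. ✗
u: successors {v}; (q | <>~q) & ~q there: v:F. ✗
v: no successors, so []((q | <>~q) & ~q) holds vacuously. ✓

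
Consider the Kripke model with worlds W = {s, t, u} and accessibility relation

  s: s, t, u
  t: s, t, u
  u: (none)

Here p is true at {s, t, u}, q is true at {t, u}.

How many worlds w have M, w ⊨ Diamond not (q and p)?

2

s: successors {s, t, u}; not (q and p) there: s:T, t:F, u:F. ✓
t: successors {s, t, u}; not (q and p) there: s:T, t:F, u:F. ✓
u: no successors, so Diamond not (q and p) fails. ✗
Satisfying worlds: {s, t}.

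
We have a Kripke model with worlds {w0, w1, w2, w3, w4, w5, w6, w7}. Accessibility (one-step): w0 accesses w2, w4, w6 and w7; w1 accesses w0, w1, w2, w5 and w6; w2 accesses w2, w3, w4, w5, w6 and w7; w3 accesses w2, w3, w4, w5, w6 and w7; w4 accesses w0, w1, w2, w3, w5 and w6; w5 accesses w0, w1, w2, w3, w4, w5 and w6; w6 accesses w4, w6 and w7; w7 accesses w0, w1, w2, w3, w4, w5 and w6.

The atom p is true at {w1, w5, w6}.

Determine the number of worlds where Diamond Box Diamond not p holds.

w0: successors {w2, w4, w6, w7}; Box Diamond not p there: w2:T, w4:T, w6:T, w7:T. ✓
w1: successors {w0, w1, w2, w5, w6}; Box Diamond not p there: w0:T, w1:T, w2:T, w5:T, w6:T. ✓
w2: successors {w2, w3, w4, w5, w6, w7}; Box Diamond not p there: w2:T, w3:T, w4:T, w5:T, w6:T, w7:T. ✓
w3: successors {w2, w3, w4, w5, w6, w7}; Box Diamond not p there: w2:T, w3:T, w4:T, w5:T, w6:T, w7:T. ✓
w4: successors {w0, w1, w2, w3, w5, w6}; Box Diamond not p there: w0:T, w1:T, w2:T, w3:T, w5:T, w6:T. ✓
w5: successors {w0, w1, w2, w3, w4, w5, w6}; Box Diamond not p there: w0:T, w1:T, w2:T, w3:T, w4:T, w5:T, w6:T. ✓
w6: successors {w4, w6, w7}; Box Diamond not p there: w4:T, w6:T, w7:T. ✓
w7: successors {w0, w1, w2, w3, w4, w5, w6}; Box Diamond not p there: w0:T, w1:T, w2:T, w3:T, w4:T, w5:T, w6:T. ✓
Satisfying worlds: {w0, w1, w2, w3, w4, w5, w6, w7}.

8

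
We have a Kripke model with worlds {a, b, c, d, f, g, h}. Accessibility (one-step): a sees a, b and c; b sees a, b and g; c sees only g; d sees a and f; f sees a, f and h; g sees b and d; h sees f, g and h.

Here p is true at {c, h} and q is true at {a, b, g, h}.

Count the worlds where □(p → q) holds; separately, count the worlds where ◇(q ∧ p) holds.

For □(p → q):
a: successors {a, b, c}; p → q there: a:T, b:T, c:F. ✗
b: successors {a, b, g}; p → q there: a:T, b:T, g:T. ✓
c: successors {g}; p → q there: g:T. ✓
d: successors {a, f}; p → q there: a:T, f:T. ✓
f: successors {a, f, h}; p → q there: a:T, f:T, h:T. ✓
g: successors {b, d}; p → q there: b:T, d:T. ✓
h: successors {f, g, h}; p → q there: f:T, g:T, h:T. ✓
— 6 worlds.
For ◇(q ∧ p):
a: successors {a, b, c}; q ∧ p there: a:F, b:F, c:F. ✗
b: successors {a, b, g}; q ∧ p there: a:F, b:F, g:F. ✗
c: successors {g}; q ∧ p there: g:F. ✗
d: successors {a, f}; q ∧ p there: a:F, f:F. ✗
f: successors {a, f, h}; q ∧ p there: a:F, f:F, h:T. ✓
g: successors {b, d}; q ∧ p there: b:F, d:F. ✗
h: successors {f, g, h}; q ∧ p there: f:F, g:F, h:T. ✓
— 2 worlds.

6 and 2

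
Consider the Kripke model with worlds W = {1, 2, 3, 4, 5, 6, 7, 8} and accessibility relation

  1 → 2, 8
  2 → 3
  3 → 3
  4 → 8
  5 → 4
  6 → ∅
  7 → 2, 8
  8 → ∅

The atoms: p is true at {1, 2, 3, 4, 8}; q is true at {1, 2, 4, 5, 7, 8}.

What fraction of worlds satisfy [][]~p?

3/8

1: successors {2, 8}; []~p there: 2:F, 8:T. ✗
2: successors {3}; []~p there: 3:F. ✗
3: successors {3}; []~p there: 3:F. ✗
4: successors {8}; []~p there: 8:T. ✓
5: successors {4}; []~p there: 4:F. ✗
6: no successors, so [][]~p holds vacuously. ✓
7: successors {2, 8}; []~p there: 2:F, 8:T. ✗
8: no successors, so [][]~p holds vacuously. ✓
That's 3 of 8 worlds, so 3/8.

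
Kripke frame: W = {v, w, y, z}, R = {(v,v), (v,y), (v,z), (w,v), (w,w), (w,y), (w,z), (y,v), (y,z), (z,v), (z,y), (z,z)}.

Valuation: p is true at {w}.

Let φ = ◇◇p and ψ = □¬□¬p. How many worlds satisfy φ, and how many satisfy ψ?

1 and 0

For ◇◇p:
v: successors {v, y, z}; ◇p there: v:F, y:F, z:F. ✗
w: successors {v, w, y, z}; ◇p there: v:F, w:T, y:F, z:F. ✓
y: successors {v, z}; ◇p there: v:F, z:F. ✗
z: successors {v, y, z}; ◇p there: v:F, y:F, z:F. ✗
— 1 world.
For □¬□¬p:
v: successors {v, y, z}; ¬□¬p there: v:F, y:F, z:F. ✗
w: successors {v, w, y, z}; ¬□¬p there: v:F, w:T, y:F, z:F. ✗
y: successors {v, z}; ¬□¬p there: v:F, z:F. ✗
z: successors {v, y, z}; ¬□¬p there: v:F, y:F, z:F. ✗
— 0 worlds.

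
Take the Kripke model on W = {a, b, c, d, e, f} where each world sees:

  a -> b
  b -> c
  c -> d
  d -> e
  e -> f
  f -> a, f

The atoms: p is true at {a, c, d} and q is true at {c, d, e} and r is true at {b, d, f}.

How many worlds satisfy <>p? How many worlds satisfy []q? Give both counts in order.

3 and 3

For <>p:
a: successors {b}; p there: b:F. ✗
b: successors {c}; p there: c:T. ✓
c: successors {d}; p there: d:T. ✓
d: successors {e}; p there: e:F. ✗
e: successors {f}; p there: f:F. ✗
f: successors {a, f}; p there: a:T, f:F. ✓
— 3 worlds.
For []q:
a: successors {b}; q there: b:F. ✗
b: successors {c}; q there: c:T. ✓
c: successors {d}; q there: d:T. ✓
d: successors {e}; q there: e:T. ✓
e: successors {f}; q there: f:F. ✗
f: successors {a, f}; q there: a:F, f:F. ✗
— 3 worlds.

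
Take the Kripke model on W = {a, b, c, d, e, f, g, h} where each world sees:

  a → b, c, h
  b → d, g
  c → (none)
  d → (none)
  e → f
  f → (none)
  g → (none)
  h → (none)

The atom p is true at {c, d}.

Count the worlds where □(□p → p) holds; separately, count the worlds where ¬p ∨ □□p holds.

For □(□p → p):
a: successors {b, c, h}; □p → p there: b:T, c:T, h:F. ✗
b: successors {d, g}; □p → p there: d:T, g:F. ✗
c: no successors, so □(□p → p) holds vacuously. ✓
d: no successors, so □(□p → p) holds vacuously. ✓
e: successors {f}; □p → p there: f:F. ✗
f: no successors, so □(□p → p) holds vacuously. ✓
g: no successors, so □(□p → p) holds vacuously. ✓
h: no successors, so □(□p → p) holds vacuously. ✓
— 5 worlds.
For ¬p ∨ □□p:
a: ¬p is T, □□p is F. ✓
b: ¬p is T, □□p is T. ✓
c: ¬p is F, □□p is T. ✓
d: ¬p is F, □□p is T. ✓
e: ¬p is T, □□p is T. ✓
f: ¬p is T, □□p is T. ✓
g: ¬p is T, □□p is T. ✓
h: ¬p is T, □□p is T. ✓
— 8 worlds.

5 and 8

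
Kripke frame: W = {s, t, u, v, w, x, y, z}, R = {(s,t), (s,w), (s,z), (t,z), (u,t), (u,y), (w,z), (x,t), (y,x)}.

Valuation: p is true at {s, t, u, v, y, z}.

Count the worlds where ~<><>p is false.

s: <><>p is T. ✗
t: <><>p is F. ✓
u: <><>p is T. ✗
v: <><>p is F. ✓
w: <><>p is F. ✓
x: <><>p is T. ✗
y: <><>p is T. ✗
z: <><>p is F. ✓
Satisfying worlds: {t, v, w, z}.
So ~<><>p fails at the other 4 worlds.

4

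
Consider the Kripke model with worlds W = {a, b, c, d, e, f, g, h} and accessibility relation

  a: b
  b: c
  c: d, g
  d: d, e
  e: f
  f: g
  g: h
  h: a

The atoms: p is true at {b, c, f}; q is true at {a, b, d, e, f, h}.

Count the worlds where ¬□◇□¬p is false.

a: □◇□¬p is T. ✗
b: □◇□¬p is T. ✗
c: □◇□¬p is T. ✗
d: □◇□¬p is T. ✗
e: □◇□¬p is T. ✗
f: □◇□¬p is T. ✗
g: □◇□¬p is F. ✓
h: □◇□¬p is F. ✓
Satisfying worlds: {g, h}.
So ¬□◇□¬p fails at the other 6 worlds.

6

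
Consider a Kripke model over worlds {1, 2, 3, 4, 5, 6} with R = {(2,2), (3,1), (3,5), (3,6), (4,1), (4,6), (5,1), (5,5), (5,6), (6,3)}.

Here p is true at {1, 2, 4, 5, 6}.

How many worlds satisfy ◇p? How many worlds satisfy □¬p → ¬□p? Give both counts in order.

For ◇p:
1: no successors, so ◇p fails. ✗
2: successors {2}; p there: 2:T. ✓
3: successors {1, 5, 6}; p there: 1:T, 5:T, 6:T. ✓
4: successors {1, 6}; p there: 1:T, 6:T. ✓
5: successors {1, 5, 6}; p there: 1:T, 5:T, 6:T. ✓
6: successors {3}; p there: 3:F. ✗
— 4 worlds.
For □¬p → ¬□p:
1: □¬p is T, ¬□p is F. ✗
2: □¬p is F, ¬□p is F. ✓
3: □¬p is F, ¬□p is F. ✓
4: □¬p is F, ¬□p is F. ✓
5: □¬p is F, ¬□p is F. ✓
6: □¬p is T, ¬□p is T. ✓
— 5 worlds.

4 and 5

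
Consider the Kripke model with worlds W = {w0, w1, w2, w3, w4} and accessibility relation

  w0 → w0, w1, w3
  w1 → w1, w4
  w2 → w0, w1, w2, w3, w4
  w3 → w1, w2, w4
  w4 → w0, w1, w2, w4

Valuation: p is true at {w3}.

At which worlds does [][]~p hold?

w0: successors {w0, w1, w3}; []~p there: w0:F, w1:T, w3:T. ✗
w1: successors {w1, w4}; []~p there: w1:T, w4:T. ✓
w2: successors {w0, w1, w2, w3, w4}; []~p there: w0:F, w1:T, w2:F, w3:T, w4:T. ✗
w3: successors {w1, w2, w4}; []~p there: w1:T, w2:F, w4:T. ✗
w4: successors {w0, w1, w2, w4}; []~p there: w0:F, w1:T, w2:F, w4:T. ✗

{w1}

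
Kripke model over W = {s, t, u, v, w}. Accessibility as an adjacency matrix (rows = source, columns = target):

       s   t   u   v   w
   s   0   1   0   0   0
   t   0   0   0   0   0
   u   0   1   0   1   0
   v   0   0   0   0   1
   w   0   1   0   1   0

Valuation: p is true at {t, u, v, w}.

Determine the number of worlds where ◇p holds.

4

s: successors {t}; p there: t:T. ✓
t: no successors, so ◇p fails. ✗
u: successors {t, v}; p there: t:T, v:T. ✓
v: successors {w}; p there: w:T. ✓
w: successors {t, v}; p there: t:T, v:T. ✓
Satisfying worlds: {s, u, v, w}.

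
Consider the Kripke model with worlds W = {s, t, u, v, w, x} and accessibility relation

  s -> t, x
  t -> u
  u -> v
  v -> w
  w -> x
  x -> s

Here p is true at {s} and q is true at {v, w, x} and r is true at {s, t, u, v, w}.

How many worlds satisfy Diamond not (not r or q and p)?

5

s: successors {t, x}; not (not r or q and p) there: t:T, x:F. ✓
t: successors {u}; not (not r or q and p) there: u:T. ✓
u: successors {v}; not (not r or q and p) there: v:T. ✓
v: successors {w}; not (not r or q and p) there: w:T. ✓
w: successors {x}; not (not r or q and p) there: x:F. ✗
x: successors {s}; not (not r or q and p) there: s:T. ✓
Satisfying worlds: {s, t, u, v, x}.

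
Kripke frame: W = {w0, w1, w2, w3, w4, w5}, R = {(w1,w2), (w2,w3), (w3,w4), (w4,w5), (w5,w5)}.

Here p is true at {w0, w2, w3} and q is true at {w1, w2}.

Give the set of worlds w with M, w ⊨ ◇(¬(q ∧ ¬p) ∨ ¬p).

w0: no successors, so ◇(¬(q ∧ ¬p) ∨ ¬p) fails. ✗
w1: successors {w2}; ¬(q ∧ ¬p) ∨ ¬p there: w2:T. ✓
w2: successors {w3}; ¬(q ∧ ¬p) ∨ ¬p there: w3:T. ✓
w3: successors {w4}; ¬(q ∧ ¬p) ∨ ¬p there: w4:T. ✓
w4: successors {w5}; ¬(q ∧ ¬p) ∨ ¬p there: w5:T. ✓
w5: successors {w5}; ¬(q ∧ ¬p) ∨ ¬p there: w5:T. ✓

{w1, w2, w3, w4, w5}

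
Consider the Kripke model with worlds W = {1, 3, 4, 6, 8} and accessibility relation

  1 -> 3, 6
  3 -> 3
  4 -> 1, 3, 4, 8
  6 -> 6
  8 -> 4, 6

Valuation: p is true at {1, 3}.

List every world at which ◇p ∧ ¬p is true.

{4}

1: ◇p is T, ¬p is F. ✗
3: ◇p is T, ¬p is F. ✗
4: ◇p is T, ¬p is T. ✓
6: ◇p is F, ¬p is T. ✗
8: ◇p is F, ¬p is T. ✗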